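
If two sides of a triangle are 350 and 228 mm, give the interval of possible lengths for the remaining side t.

By the triangle inequality, t must be less than 350 + 228 = 578 and greater than |350 − 228| = 122.

122 < t < 578 (mm)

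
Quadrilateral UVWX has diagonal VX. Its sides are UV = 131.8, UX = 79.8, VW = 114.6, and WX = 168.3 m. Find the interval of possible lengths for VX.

From triangle UVX: |131.8 − 79.8| < VX < 131.8 + 79.8, i.e. 52.0 < VX < 211.6.
From triangle WVX: 53.7 < VX < 282.9.
Both must hold, so VX lies in the intersection.

53.7 < VX < 211.6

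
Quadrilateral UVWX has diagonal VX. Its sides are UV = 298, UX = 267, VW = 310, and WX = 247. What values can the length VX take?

From triangle UVX: |298 − 267| < VX < 298 + 267, i.e. 31 < VX < 565.
From triangle WVX: 63 < VX < 557.
Both must hold, so VX lies in the intersection.

63 < VX < 557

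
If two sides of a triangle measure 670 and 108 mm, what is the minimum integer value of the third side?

The third side must be strictly greater than |670 − 108| = 562.
The smallest integer above 562 is 563.

563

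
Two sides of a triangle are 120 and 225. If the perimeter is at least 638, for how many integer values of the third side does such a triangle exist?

52

Triangle inequality: 105 < x < 345. Perimeter ≥ 638 gives x ≥ 638 − 120 − 225 = 293.
So 293 ≤ x < 345; integers 293 through 344: 52 values.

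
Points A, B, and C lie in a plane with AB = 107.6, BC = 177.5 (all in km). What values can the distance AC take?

69.9 ≤ AC ≤ 285.1 km

By the triangle inequality, |107.6 − 177.5| ≤ AC ≤ 107.6 + 177.5.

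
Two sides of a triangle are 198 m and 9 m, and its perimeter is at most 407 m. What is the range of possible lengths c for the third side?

Triangle inequality alone gives 189 < c < 207.
The perimeter condition gives c ≤ 407 − 198 − 9 = 200.
Intersecting the two: 189 < c ≤ 200.

189 < c ≤ 200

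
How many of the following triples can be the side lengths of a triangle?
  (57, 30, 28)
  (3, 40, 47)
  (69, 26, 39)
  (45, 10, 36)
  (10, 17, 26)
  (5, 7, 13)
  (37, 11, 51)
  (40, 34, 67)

(28,30,57): 28+30 > 57 → valid
(3,40,47): 3+40 ≤ 47 → not valid
(26,39,69): 26+39 ≤ 69 → not valid
(10,36,45): 10+36 > 45 → valid
(10,17,26): 10+17 > 26 → valid
(5,7,13): 5+7 ≤ 13 → not valid
(11,37,51): 11+37 ≤ 51 → not valid
(34,40,67): 34+40 > 67 → valid
4 of the 8 triples form a triangle.

4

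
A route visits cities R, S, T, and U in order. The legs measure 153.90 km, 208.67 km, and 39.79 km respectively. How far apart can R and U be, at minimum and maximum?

14.98 ≤ RU ≤ 402.36 km

The maximum is all hops collinear in one direction: 153.90 + 208.67 + 39.79 = 402.36.
The longest hop is 208.67; the others sum to 193.69. Folding the others back against it leaves at least 208.67 − 193.69 = 14.98.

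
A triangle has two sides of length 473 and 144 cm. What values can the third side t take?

329 < t < 617 (cm)

By the triangle inequality, t must be less than 473 + 144 = 617 and greater than |473 − 144| = 329.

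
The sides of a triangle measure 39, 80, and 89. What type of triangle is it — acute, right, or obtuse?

right

Compare the square of the longest side to the sum of squares of the other two: 39² + 80² = 7921 = 89².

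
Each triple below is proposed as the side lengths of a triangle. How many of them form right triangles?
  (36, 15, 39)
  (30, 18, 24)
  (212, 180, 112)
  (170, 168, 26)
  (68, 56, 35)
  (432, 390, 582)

(36,15,39): 15²+36² = 1521 = 39² → right
(30,18,24): 18²+24² = 900 = 30² → right
(212,180,112): 112²+180² = 44944 = 212² → right
(170,168,26): 26²+168² = 28900 = 170² → right
(68,56,35): 35²+56² = 4361 < 4624 = 68² → obtuse
(432,390,582): 390²+432² = 338724 = 582² → right
5 of the 6 are right.

5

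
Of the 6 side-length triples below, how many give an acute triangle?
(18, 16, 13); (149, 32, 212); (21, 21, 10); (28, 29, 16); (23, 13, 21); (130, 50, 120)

4

(18,16,13): 13²+16² = 425 > 324 = 18² → acute
(149,32,212): 32+149 ≤ 212, not a triangle
(21,21,10): 10²+21² = 541 > 441 = 21² → acute
(28,29,16): 16²+28² = 1040 > 841 = 29² → acute
(23,13,21): 13²+21² = 610 > 529 = 23² → acute
(130,50,120): 50²+120² = 16900 = 130² → right
4 of the 6 are acute.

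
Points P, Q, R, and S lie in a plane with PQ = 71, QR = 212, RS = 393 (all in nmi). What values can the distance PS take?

The maximum is all hops collinear in one direction: 71 + 212 + 393 = 676.
The longest hop is 393; the others sum to 283. Folding the others back against it leaves at least 393 − 283 = 110.

110 ≤ PS ≤ 676 nmi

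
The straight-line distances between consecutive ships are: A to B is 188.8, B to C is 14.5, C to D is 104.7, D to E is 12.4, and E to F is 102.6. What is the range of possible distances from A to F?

0 ≤ AF ≤ 423.0

The maximum is all hops collinear in one direction: 188.8 + 14.5 + 104.7 + 12.4 + 102.6 = 423.0.
The longest hop is 188.8; the others sum to 234.2. Since 188.8 ≤ 234.2, the path can fold back on itself completely, so the minimum distance is 0.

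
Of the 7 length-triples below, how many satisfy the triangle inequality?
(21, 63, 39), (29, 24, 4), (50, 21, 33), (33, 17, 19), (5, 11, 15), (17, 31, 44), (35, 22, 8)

(21,39,63): 21+39 ≤ 63 → not valid
(4,24,29): 4+24 ≤ 29 → not valid
(21,33,50): 21+33 > 50 → valid
(17,19,33): 17+19 > 33 → valid
(5,11,15): 5+11 > 15 → valid
(17,31,44): 17+31 > 44 → valid
(8,22,35): 8+22 ≤ 35 → not valid
4 of the 7 triples form a triangle.

4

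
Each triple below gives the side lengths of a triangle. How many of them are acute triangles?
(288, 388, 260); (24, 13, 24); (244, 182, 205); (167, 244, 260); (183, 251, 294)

4

(288,388,260): 260²+288² = 150544 = 388² → right
(24,13,24): 13²+24² = 745 > 576 = 24² → acute
(244,182,205): 182²+205² = 75149 > 59536 = 244² → acute
(167,244,260): 167²+244² = 87425 > 67600 = 260² → acute
(183,251,294): 183²+251² = 96490 > 86436 = 294² → acute
4 of the 5 are acute.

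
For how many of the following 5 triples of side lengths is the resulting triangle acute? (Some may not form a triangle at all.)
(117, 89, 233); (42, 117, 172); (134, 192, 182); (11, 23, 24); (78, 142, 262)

(117,89,233): 89+117 ≤ 233, not a triangle
(42,117,172): 42+117 ≤ 172, not a triangle
(134,192,182): 134²+182² = 51080 > 36864 = 192² → acute
(11,23,24): 11²+23² = 650 > 576 = 24² → acute
(78,142,262): 78+142 ≤ 262, not a triangle
2 of the 5 are acute.

2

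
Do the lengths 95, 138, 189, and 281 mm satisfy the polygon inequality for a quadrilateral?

A quadrilateral exists iff every side is shorter than the sum of the others — equivalently, the longest side is less than the sum of the rest.
Longest side 281 < 422 (sum of the remaining 3), so yes.

Yes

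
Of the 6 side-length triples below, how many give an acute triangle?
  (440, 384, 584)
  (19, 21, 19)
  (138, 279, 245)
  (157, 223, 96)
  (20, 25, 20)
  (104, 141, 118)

4

(440,384,584): 384²+440² = 341056 = 584² → right
(19,21,19): 19²+19² = 722 > 441 = 21² → acute
(138,279,245): 138²+245² = 79069 > 77841 = 279² → acute
(157,223,96): 96²+157² = 33865 < 49729 = 223² → obtuse
(20,25,20): 20²+20² = 800 > 625 = 25² → acute
(104,141,118): 104²+118² = 24740 > 19881 = 141² → acute
4 of the 6 are acute.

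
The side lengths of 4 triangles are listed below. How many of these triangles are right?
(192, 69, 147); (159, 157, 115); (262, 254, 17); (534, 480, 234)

(192,69,147): 69²+147² = 26370 < 36864 = 192² → obtuse
(159,157,115): 115²+157² = 37874 > 25281 = 159² → acute
(262,254,17): 17²+254² = 64805 < 68644 = 262² → obtuse
(534,480,234): 234²+480² = 285156 = 534² → right
1 of the 4 is right.

1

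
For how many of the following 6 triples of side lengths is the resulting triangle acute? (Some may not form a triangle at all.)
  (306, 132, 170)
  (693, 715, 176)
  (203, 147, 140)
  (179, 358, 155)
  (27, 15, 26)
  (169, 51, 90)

(306,132,170): 132+170 ≤ 306, not a triangle
(693,715,176): 176²+693² = 511225 = 715² → right
(203,147,140): 140²+147² = 41209 = 203² → right
(179,358,155): 155+179 ≤ 358, not a triangle
(27,15,26): 15²+26² = 901 > 729 = 27² → acute
(169,51,90): 51+90 ≤ 169, not a triangle
1 of the 6 is acute.

1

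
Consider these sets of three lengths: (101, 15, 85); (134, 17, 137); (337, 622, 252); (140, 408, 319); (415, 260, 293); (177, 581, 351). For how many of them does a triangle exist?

(15,85,101): 15+85 ≤ 101 → not valid
(17,134,137): 17+134 > 137 → valid
(252,337,622): 252+337 ≤ 622 → not valid
(140,319,408): 140+319 > 408 → valid
(260,293,415): 260+293 > 415 → valid
(177,351,581): 177+351 ≤ 581 → not valid
3 of the 6 triples form a triangle.

3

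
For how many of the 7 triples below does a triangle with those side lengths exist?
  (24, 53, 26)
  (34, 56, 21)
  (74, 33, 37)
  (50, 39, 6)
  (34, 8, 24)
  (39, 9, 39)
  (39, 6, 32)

1

(24,26,53): 24+26 ≤ 53 → not valid
(21,34,56): 21+34 ≤ 56 → not valid
(33,37,74): 33+37 ≤ 74 → not valid
(6,39,50): 6+39 ≤ 50 → not valid
(8,24,34): 8+24 ≤ 34 → not valid
(9,39,39): 9+39 > 39 → valid
(6,32,39): 6+32 ≤ 39 → not valid
1 of the 7 triples forms a triangle.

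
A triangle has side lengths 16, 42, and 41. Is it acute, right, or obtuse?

acute

Compare the square of the longest side to the sum of squares of the other two: 16² + 41² = 1937 > 1764 = 42².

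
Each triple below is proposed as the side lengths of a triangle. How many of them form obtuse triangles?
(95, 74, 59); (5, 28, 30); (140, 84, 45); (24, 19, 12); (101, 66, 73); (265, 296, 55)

(95,74,59): 59²+74² = 8957 < 9025 = 95² → obtuse
(5,28,30): 5²+28² = 809 < 900 = 30² → obtuse
(140,84,45): 45+84 ≤ 140, not a triangle
(24,19,12): 12²+19² = 505 < 576 = 24² → obtuse
(101,66,73): 66²+73² = 9685 < 10201 = 101² → obtuse
(265,296,55): 55²+265² = 73250 < 87616 = 296² → obtuse
5 of the 6 are obtuse.

5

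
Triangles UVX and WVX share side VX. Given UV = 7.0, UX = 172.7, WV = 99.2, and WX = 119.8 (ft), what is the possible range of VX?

From triangle UVX: |7.0 − 172.7| < VX < 7.0 + 172.7, i.e. 165.7 < VX < 179.7.
From triangle WVX: 20.6 < VX < 219.0.
Both must hold, so VX lies in the intersection.

165.7 < VX < 179.7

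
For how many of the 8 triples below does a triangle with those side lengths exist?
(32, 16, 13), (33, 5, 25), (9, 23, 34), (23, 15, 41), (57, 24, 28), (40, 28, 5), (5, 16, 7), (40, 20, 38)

1

(13,16,32): 13+16 ≤ 32 → not valid
(5,25,33): 5+25 ≤ 33 → not valid
(9,23,34): 9+23 ≤ 34 → not valid
(15,23,41): 15+23 ≤ 41 → not valid
(24,28,57): 24+28 ≤ 57 → not valid
(5,28,40): 5+28 ≤ 40 → not valid
(5,7,16): 5+7 ≤ 16 → not valid
(20,38,40): 20+38 > 40 → valid
1 of the 8 triples forms a triangle.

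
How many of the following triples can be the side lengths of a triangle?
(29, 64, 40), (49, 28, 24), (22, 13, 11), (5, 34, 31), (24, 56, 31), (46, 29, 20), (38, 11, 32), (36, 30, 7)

(29,40,64): 29+40 > 64 → valid
(24,28,49): 24+28 > 49 → valid
(11,13,22): 11+13 > 22 → valid
(5,31,34): 5+31 > 34 → valid
(24,31,56): 24+31 ≤ 56 → not valid
(20,29,46): 20+29 > 46 → valid
(11,32,38): 11+32 > 38 → valid
(7,30,36): 7+30 > 36 → valid
7 of the 8 triples form a triangle.

7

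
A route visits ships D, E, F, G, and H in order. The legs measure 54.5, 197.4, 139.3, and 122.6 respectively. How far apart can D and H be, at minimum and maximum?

0 ≤ DH ≤ 513.8

The maximum is all hops collinear in one direction: 54.5 + 197.4 + 139.3 + 122.6 = 513.8.
The longest hop is 197.4; the others sum to 316.4. Since 197.4 ≤ 316.4, the path can fold back on itself completely, so the minimum distance is 0.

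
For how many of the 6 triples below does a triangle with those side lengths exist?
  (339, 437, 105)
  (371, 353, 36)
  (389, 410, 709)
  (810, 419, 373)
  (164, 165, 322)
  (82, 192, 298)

(105,339,437): 105+339 > 437 → valid
(36,353,371): 36+353 > 371 → valid
(389,410,709): 389+410 > 709 → valid
(373,419,810): 373+419 ≤ 810 → not valid
(164,165,322): 164+165 > 322 → valid
(82,192,298): 82+192 ≤ 298 → not valid
4 of the 6 triples form a triangle.

4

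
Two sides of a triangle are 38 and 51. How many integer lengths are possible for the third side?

The third side lies in the open interval (13, 89).
Integers from 14 to 88 inclusive: 88 − 14 + 1 = 75.

75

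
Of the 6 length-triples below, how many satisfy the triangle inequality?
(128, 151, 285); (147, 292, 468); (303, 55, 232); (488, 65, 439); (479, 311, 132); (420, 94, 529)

1

(128,151,285): 128+151 ≤ 285 → not valid
(147,292,468): 147+292 ≤ 468 → not valid
(55,232,303): 55+232 ≤ 303 → not valid
(65,439,488): 65+439 > 488 → valid
(132,311,479): 132+311 ≤ 479 → not valid
(94,420,529): 94+420 ≤ 529 → not valid
1 of the 6 triples forms a triangle.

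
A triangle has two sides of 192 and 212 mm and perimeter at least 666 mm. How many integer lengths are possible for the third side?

142

Triangle inequality: 20 < x < 404. Perimeter ≥ 666 gives x ≥ 666 − 192 − 212 = 262.
So 262 ≤ x < 404; integers 262 through 403: 142 values.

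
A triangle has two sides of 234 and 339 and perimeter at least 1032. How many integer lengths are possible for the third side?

Triangle inequality: 105 < x < 573. Perimeter ≥ 1032 gives x ≥ 1032 − 234 − 339 = 459.
So 459 ≤ x < 573; integers 459 through 572: 114 values.

114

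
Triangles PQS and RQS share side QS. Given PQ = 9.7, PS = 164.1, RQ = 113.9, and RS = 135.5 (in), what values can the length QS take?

154.4 < QS < 173.8

From triangle PQS: |9.7 − 164.1| < QS < 9.7 + 164.1, i.e. 154.4 < QS < 173.8.
From triangle RQS: 21.6 < QS < 249.4.
Both must hold, so QS lies in the intersection.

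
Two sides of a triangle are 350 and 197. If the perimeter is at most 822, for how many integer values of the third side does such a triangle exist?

122

Triangle inequality: 153 < x < 547. Perimeter ≤ 822 gives x ≤ 822 − 350 − 197 = 275.
So 153 < x ≤ 275; integers 154 through 275: 122 values.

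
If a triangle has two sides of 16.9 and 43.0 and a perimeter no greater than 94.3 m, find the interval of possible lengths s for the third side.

26.1 < s ≤ 34.4

Triangle inequality alone gives 26.1 < s < 59.9.
The perimeter condition gives s ≤ 94.3 − 16.9 − 43.0 = 34.4.
Intersecting the two: 26.1 < s ≤ 34.4.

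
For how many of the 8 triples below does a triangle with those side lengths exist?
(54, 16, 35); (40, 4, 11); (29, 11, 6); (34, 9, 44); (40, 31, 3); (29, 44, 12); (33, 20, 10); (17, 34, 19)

1

(16,35,54): 16+35 ≤ 54 → not valid
(4,11,40): 4+11 ≤ 40 → not valid
(6,11,29): 6+11 ≤ 29 → not valid
(9,34,44): 9+34 ≤ 44 → not valid
(3,31,40): 3+31 ≤ 40 → not valid
(12,29,44): 12+29 ≤ 44 → not valid
(10,20,33): 10+20 ≤ 33 → not valid
(17,19,34): 17+19 > 34 → valid
1 of the 8 triples forms a triangle.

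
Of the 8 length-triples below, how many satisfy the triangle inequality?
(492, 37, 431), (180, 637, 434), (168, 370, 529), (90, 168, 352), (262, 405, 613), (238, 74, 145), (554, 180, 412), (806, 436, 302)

(37,431,492): 37+431 ≤ 492 → not valid
(180,434,637): 180+434 ≤ 637 → not valid
(168,370,529): 168+370 > 529 → valid
(90,168,352): 90+168 ≤ 352 → not valid
(262,405,613): 262+405 > 613 → valid
(74,145,238): 74+145 ≤ 238 → not valid
(180,412,554): 180+412 > 554 → valid
(302,436,806): 302+436 ≤ 806 → not valid
3 of the 8 triples form a triangle.

3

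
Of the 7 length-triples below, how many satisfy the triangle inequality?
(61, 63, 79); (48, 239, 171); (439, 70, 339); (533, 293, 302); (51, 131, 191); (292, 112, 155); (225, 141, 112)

3

(61,63,79): 61+63 > 79 → valid
(48,171,239): 48+171 ≤ 239 → not valid
(70,339,439): 70+339 ≤ 439 → not valid
(293,302,533): 293+302 > 533 → valid
(51,131,191): 51+131 ≤ 191 → not valid
(112,155,292): 112+155 ≤ 292 → not valid
(112,141,225): 112+141 > 225 → valid
3 of the 7 triples form a triangle.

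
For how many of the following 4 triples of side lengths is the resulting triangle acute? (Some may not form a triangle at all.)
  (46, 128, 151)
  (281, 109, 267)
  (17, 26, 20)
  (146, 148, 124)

3

(46,128,151): 46²+128² = 18500 < 22801 = 151² → obtuse
(281,109,267): 109²+267² = 83170 > 78961 = 281² → acute
(17,26,20): 17²+20² = 689 > 676 = 26² → acute
(146,148,124): 124²+146² = 36692 > 21904 = 148² → acute
3 of the 4 are acute.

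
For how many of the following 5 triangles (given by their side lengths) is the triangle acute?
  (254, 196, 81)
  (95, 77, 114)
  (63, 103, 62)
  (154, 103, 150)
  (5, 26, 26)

(254,196,81): 81²+196² = 44977 < 64516 = 254² → obtuse
(95,77,114): 77²+95² = 14954 > 12996 = 114² → acute
(63,103,62): 62²+63² = 7813 < 10609 = 103² → obtuse
(154,103,150): 103²+150² = 33109 > 23716 = 154² → acute
(5,26,26): 5²+26² = 701 > 676 = 26² → acute
3 of the 5 are acute.

3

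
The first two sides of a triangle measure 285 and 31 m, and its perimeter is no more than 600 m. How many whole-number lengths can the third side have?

Triangle inequality: 254 < x < 316. Perimeter ≤ 600 gives x ≤ 600 − 285 − 31 = 284.
So 254 < x ≤ 284; integers 255 through 284: 30 values.

30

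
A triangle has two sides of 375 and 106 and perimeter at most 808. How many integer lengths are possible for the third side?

Triangle inequality: 269 < x < 481. Perimeter ≤ 808 gives x ≤ 808 − 375 − 106 = 327.
So 269 < x ≤ 327; integers 270 through 327: 58 values.

58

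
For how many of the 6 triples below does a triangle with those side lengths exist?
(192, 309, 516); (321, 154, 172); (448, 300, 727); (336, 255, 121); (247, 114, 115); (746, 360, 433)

4

(192,309,516): 192+309 ≤ 516 → not valid
(154,172,321): 154+172 > 321 → valid
(300,448,727): 300+448 > 727 → valid
(121,255,336): 121+255 > 336 → valid
(114,115,247): 114+115 ≤ 247 → not valid
(360,433,746): 360+433 > 746 → valid
4 of the 6 triples form a triangle.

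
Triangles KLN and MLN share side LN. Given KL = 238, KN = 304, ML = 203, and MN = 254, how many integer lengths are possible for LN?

From triangle KLN: 66 < LN < 542.
From triangle MLN: 51 < LN < 457.
Intersection: 66 < LN < 457, so integers 67 through 456: 390 values.

390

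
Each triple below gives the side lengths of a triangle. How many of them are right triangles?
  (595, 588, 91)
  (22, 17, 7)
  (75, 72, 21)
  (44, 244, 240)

(595,588,91): 91²+588² = 354025 = 595² → right
(22,17,7): 7²+17² = 338 < 484 = 22² → obtuse
(75,72,21): 21²+72² = 5625 = 75² → right
(44,244,240): 44²+240² = 59536 = 244² → right
3 of the 4 are right.

3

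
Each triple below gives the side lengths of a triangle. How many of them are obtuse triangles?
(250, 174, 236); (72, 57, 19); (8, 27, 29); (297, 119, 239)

(250,174,236): 174²+236² = 85972 > 62500 = 250² → acute
(72,57,19): 19²+57² = 3610 < 5184 = 72² → obtuse
(8,27,29): 8²+27² = 793 < 841 = 29² → obtuse
(297,119,239): 119²+239² = 71282 < 88209 = 297² → obtuse
3 of the 4 are obtuse.

3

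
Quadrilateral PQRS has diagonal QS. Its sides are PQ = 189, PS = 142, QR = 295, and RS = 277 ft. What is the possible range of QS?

From triangle PQS: |189 − 142| < QS < 189 + 142, i.e. 47 < QS < 331.
From triangle RQS: 18 < QS < 572.
Both must hold, so QS lies in the intersection.

47 < QS < 331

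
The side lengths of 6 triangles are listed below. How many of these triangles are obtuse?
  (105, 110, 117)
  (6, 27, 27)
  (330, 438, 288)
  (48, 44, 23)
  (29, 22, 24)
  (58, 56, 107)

1

(105,110,117): 105²+110² = 23125 > 13689 = 117² → acute
(6,27,27): 6²+27² = 765 > 729 = 27² → acute
(330,438,288): 288²+330² = 191844 = 438² → right
(48,44,23): 23²+44² = 2465 > 2304 = 48² → acute
(29,22,24): 22²+24² = 1060 > 841 = 29² → acute
(58,56,107): 56²+58² = 6500 < 11449 = 107² → obtuse
1 of the 6 is obtuse.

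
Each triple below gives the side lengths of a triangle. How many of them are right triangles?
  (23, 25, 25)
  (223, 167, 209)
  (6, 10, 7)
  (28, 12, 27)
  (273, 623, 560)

(23,25,25): 23²+25² = 1154 > 625 = 25² → acute
(223,167,209): 167²+209² = 71570 > 49729 = 223² → acute
(6,10,7): 6²+7² = 85 < 100 = 10² → obtuse
(28,12,27): 12²+27² = 873 > 784 = 28² → acute
(273,623,560): 273²+560² = 388129 = 623² → right
1 of the 5 is right.

1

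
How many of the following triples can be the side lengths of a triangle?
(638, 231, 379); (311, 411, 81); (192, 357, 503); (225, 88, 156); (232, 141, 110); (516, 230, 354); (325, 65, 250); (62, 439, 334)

4

(231,379,638): 231+379 ≤ 638 → not valid
(81,311,411): 81+311 ≤ 411 → not valid
(192,357,503): 192+357 > 503 → valid
(88,156,225): 88+156 > 225 → valid
(110,141,232): 110+141 > 232 → valid
(230,354,516): 230+354 > 516 → valid
(65,250,325): 65+250 ≤ 325 → not valid
(62,334,439): 62+334 ≤ 439 → not valid
4 of the 8 triples form a triangle.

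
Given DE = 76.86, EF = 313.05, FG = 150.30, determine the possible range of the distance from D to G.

The maximum is all hops collinear in one direction: 76.86 + 313.05 + 150.30 = 540.21.
The longest hop is 313.05; the others sum to 227.16. Folding the others back against it leaves at least 313.05 − 227.16 = 85.89.

85.89 ≤ DG ≤ 540.21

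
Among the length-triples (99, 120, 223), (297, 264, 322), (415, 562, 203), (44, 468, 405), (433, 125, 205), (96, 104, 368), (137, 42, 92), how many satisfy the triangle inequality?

(99,120,223): 99+120 ≤ 223 → not valid
(264,297,322): 264+297 > 322 → valid
(203,415,562): 203+415 > 562 → valid
(44,405,468): 44+405 ≤ 468 → not valid
(125,205,433): 125+205 ≤ 433 → not valid
(96,104,368): 96+104 ≤ 368 → not valid
(42,92,137): 42+92 ≤ 137 → not valid
2 of the 7 triples form a triangle.

2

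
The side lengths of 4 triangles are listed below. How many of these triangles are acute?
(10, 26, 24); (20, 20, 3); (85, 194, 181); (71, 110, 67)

(10,26,24): 10²+24² = 676 = 26² → right
(20,20,3): 3²+20² = 409 > 400 = 20² → acute
(85,194,181): 85²+181² = 39986 > 37636 = 194² → acute
(71,110,67): 67²+71² = 9530 < 12100 = 110² → obtuse
2 of the 4 are acute.

2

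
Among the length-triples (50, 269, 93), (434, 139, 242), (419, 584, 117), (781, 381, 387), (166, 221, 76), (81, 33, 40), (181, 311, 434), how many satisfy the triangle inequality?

2

(50,93,269): 50+93 ≤ 269 → not valid
(139,242,434): 139+242 ≤ 434 → not valid
(117,419,584): 117+419 ≤ 584 → not valid
(381,387,781): 381+387 ≤ 781 → not valid
(76,166,221): 76+166 > 221 → valid
(33,40,81): 33+40 ≤ 81 → not valid
(181,311,434): 181+311 > 434 → valid
2 of the 7 triples form a triangle.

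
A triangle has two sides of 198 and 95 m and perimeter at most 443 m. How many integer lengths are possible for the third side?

47

Triangle inequality: 103 < x < 293. Perimeter ≤ 443 gives x ≤ 443 − 198 − 95 = 150.
So 103 < x ≤ 150; integers 104 through 150: 47 values.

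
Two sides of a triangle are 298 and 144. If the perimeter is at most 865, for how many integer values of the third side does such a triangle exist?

269

Triangle inequality: 154 < x < 442. Perimeter ≤ 865 gives x ≤ 865 − 298 − 144 = 423.
So 154 < x ≤ 423; integers 155 through 423: 269 values.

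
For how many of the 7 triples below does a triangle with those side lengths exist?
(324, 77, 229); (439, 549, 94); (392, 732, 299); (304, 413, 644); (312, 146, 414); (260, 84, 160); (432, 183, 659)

(77,229,324): 77+229 ≤ 324 → not valid
(94,439,549): 94+439 ≤ 549 → not valid
(299,392,732): 299+392 ≤ 732 → not valid
(304,413,644): 304+413 > 644 → valid
(146,312,414): 146+312 > 414 → valid
(84,160,260): 84+160 ≤ 260 → not valid
(183,432,659): 183+432 ≤ 659 → not valid
2 of the 7 triples form a triangle.

2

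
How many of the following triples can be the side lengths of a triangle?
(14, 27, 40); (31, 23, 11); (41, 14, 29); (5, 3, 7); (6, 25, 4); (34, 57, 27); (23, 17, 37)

(14,27,40): 14+27 > 40 → valid
(11,23,31): 11+23 > 31 → valid
(14,29,41): 14+29 > 41 → valid
(3,5,7): 3+5 > 7 → valid
(4,6,25): 4+6 ≤ 25 → not valid
(27,34,57): 27+34 > 57 → valid
(17,23,37): 17+23 > 37 → valid
6 of the 7 triples form a triangle.

6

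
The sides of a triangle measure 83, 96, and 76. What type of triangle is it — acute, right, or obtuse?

Compare the square of the longest side to the sum of squares of the other two: 76² + 83² = 12665 > 9216 = 96².

acute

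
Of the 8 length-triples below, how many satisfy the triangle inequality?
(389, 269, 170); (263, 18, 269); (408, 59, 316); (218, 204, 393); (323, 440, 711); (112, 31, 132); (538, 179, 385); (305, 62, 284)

(170,269,389): 170+269 > 389 → valid
(18,263,269): 18+263 > 269 → valid
(59,316,408): 59+316 ≤ 408 → not valid
(204,218,393): 204+218 > 393 → valid
(323,440,711): 323+440 > 711 → valid
(31,112,132): 31+112 > 132 → valid
(179,385,538): 179+385 > 538 → valid
(62,284,305): 62+284 > 305 → valid
7 of the 8 triples form a triangle.

7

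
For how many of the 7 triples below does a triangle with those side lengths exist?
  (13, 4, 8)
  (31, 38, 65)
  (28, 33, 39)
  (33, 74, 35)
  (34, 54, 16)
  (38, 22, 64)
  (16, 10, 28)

(4,8,13): 4+8 ≤ 13 → not valid
(31,38,65): 31+38 > 65 → valid
(28,33,39): 28+33 > 39 → valid
(33,35,74): 33+35 ≤ 74 → not valid
(16,34,54): 16+34 ≤ 54 → not valid
(22,38,64): 22+38 ≤ 64 → not valid
(10,16,28): 10+16 ≤ 28 → not valid
2 of the 7 triples form a triangle.

2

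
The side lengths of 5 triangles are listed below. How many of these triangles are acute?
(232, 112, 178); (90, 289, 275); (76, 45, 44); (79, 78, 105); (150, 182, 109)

3

(232,112,178): 112²+178² = 44228 < 53824 = 232² → obtuse
(90,289,275): 90²+275² = 83725 > 83521 = 289² → acute
(76,45,44): 44²+45² = 3961 < 5776 = 76² → obtuse
(79,78,105): 78²+79² = 12325 > 11025 = 105² → acute
(150,182,109): 109²+150² = 34381 > 33124 = 182² → acute
3 of the 5 are acute.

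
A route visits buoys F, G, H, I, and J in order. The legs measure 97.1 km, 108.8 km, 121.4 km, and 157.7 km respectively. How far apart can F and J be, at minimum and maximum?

0 ≤ FJ ≤ 485.0 km

The maximum is all hops collinear in one direction: 97.1 + 108.8 + 121.4 + 157.7 = 485.0.
The longest hop is 157.7; the others sum to 327.3. Since 157.7 ≤ 327.3, the path can fold back on itself completely, so the minimum distance is 0.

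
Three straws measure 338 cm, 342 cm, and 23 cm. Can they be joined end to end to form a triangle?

The longest side is 342, and the other two sum to 361.
Since 361 > 342, the triangle inequality holds.

Yes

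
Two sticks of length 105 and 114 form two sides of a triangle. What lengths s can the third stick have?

9 < s < 219

By the triangle inequality, s must be less than 105 + 114 = 219 and greater than |105 − 114| = 9.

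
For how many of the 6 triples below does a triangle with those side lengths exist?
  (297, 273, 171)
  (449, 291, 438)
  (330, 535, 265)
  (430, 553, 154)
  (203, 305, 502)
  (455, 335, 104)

(171,273,297): 171+273 > 297 → valid
(291,438,449): 291+438 > 449 → valid
(265,330,535): 265+330 > 535 → valid
(154,430,553): 154+430 > 553 → valid
(203,305,502): 203+305 > 502 → valid
(104,335,455): 104+335 ≤ 455 → not valid
5 of the 6 triples form a triangle.

5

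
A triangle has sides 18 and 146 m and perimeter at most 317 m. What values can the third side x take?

Triangle inequality alone gives 128 < x < 164.
The perimeter condition gives x ≤ 317 − 18 − 146 = 153.
Intersecting the two: 128 < x ≤ 153.

128 < x ≤ 153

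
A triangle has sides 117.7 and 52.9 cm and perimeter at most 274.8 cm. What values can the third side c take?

64.8 < c ≤ 104.2 cm

Triangle inequality alone gives 64.8 < c < 170.6.
The perimeter condition gives c ≤ 274.8 − 117.7 − 52.9 = 104.2.
Intersecting the two: 64.8 < c ≤ 104.2.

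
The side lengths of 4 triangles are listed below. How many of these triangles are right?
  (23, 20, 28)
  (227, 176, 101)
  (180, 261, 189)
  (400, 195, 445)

(23,20,28): 20²+23² = 929 > 784 = 28² → acute
(227,176,101): 101²+176² = 41177 < 51529 = 227² → obtuse
(180,261,189): 180²+189² = 68121 = 261² → right
(400,195,445): 195²+400² = 198025 = 445² → right
2 of the 4 are right.

2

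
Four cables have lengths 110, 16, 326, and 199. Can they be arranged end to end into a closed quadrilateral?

No

For a quadrilateral, each side must be shorter than the sum of the others.
Here the longest side is 326, but the remaining 3 sides sum to only 325.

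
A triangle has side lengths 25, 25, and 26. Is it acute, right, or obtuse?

acute

Compare the square of the longest side to the sum of squares of the other two: 25² + 25² = 1250 > 676 = 26².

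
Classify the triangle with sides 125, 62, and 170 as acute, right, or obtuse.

obtuse

Compare the square of the longest side to the sum of squares of the other two: 62² + 125² = 19469 < 28900 = 170².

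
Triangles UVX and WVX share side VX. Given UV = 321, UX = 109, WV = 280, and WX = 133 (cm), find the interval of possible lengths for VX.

212 < VX < 413

From triangle UVX: |321 − 109| < VX < 321 + 109, i.e. 212 < VX < 430.
From triangle WVX: 147 < VX < 413.
Both must hold, so VX lies in the intersection.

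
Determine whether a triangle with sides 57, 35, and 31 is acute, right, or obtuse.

obtuse

Compare the square of the longest side to the sum of squares of the other two: 31² + 35² = 2186 < 3249 = 57².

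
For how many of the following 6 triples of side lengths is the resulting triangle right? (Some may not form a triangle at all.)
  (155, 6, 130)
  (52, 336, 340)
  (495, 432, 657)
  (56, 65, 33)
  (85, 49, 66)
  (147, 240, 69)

3

(155,6,130): 6+130 ≤ 155, not a triangle
(52,336,340): 52²+336² = 115600 = 340² → right
(495,432,657): 432²+495² = 431649 = 657² → right
(56,65,33): 33²+56² = 4225 = 65² → right
(85,49,66): 49²+66² = 6757 < 7225 = 85² → obtuse
(147,240,69): 69+147 ≤ 240, not a triangle
3 of the 6 are right.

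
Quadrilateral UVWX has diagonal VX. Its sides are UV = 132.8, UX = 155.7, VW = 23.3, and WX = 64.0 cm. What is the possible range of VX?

40.7 < VX < 87.3

From triangle UVX: |132.8 − 155.7| < VX < 132.8 + 155.7, i.e. 22.9 < VX < 288.5.
From triangle WVX: 40.7 < VX < 87.3.
Both must hold, so VX lies in the intersection.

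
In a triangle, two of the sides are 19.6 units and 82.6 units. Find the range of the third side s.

By the triangle inequality, s must be less than 19.6 + 82.6 = 102.2 and greater than |19.6 − 82.6| = 63.0.

63.0 < s < 102.2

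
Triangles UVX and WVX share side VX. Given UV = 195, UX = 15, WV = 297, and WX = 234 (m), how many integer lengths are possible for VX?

From triangle UVX: 180 < VX < 210.
From triangle WVX: 63 < VX < 531.
Intersection: 180 < VX < 210, so integers 181 through 209: 29 values.

29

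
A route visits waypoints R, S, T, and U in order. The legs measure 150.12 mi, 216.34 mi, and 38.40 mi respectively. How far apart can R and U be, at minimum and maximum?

27.82 ≤ RU ≤ 404.86 mi

The maximum is all hops collinear in one direction: 150.12 + 216.34 + 38.40 = 404.86.
The longest hop is 216.34; the others sum to 188.52. Folding the others back against it leaves at least 216.34 − 188.52 = 27.82.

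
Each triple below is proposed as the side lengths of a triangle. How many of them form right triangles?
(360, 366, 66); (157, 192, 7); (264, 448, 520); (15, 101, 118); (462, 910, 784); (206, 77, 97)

(360,366,66): 66²+360² = 133956 = 366² → right
(157,192,7): 7+157 ≤ 192, not a triangle
(264,448,520): 264²+448² = 270400 = 520² → right
(15,101,118): 15+101 ≤ 118, not a triangle
(462,910,784): 462²+784² = 828100 = 910² → right
(206,77,97): 77+97 ≤ 206, not a triangle
3 of the 6 are right.

3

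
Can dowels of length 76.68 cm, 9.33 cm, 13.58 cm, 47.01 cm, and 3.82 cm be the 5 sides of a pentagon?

For a pentagon, each side must be shorter than the sum of the others.
Here the longest side is 76.68, but the remaining 4 sides sum to only 73.74.

No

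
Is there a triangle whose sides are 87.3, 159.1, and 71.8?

No

The two shorter sides sum to 159.1, exactly equal to the longest side 159.1.
That gives only a degenerate (flat) triangle — the inequality must be strict.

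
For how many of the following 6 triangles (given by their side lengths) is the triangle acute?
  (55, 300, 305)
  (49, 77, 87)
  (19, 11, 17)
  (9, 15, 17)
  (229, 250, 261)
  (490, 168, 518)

(55,300,305): 55²+300² = 93025 = 305² → right
(49,77,87): 49²+77² = 8330 > 7569 = 87² → acute
(19,11,17): 11²+17² = 410 > 361 = 19² → acute
(9,15,17): 9²+15² = 306 > 289 = 17² → acute
(229,250,261): 229²+250² = 114941 > 68121 = 261² → acute
(490,168,518): 168²+490² = 268324 = 518² → right
4 of the 6 are acute.

4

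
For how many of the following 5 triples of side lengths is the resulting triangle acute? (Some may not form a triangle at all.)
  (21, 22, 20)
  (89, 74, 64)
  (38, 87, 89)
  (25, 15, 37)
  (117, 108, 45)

(21,22,20): 20²+21² = 841 > 484 = 22² → acute
(89,74,64): 64²+74² = 9572 > 7921 = 89² → acute
(38,87,89): 38²+87² = 9013 > 7921 = 89² → acute
(25,15,37): 15²+25² = 850 < 1369 = 37² → obtuse
(117,108,45): 45²+108² = 13689 = 117² → right
3 of the 5 are acute.

3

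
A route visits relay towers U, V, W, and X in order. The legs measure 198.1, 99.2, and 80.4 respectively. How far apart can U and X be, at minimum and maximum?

18.5 ≤ UX ≤ 377.7

The maximum is all hops collinear in one direction: 198.1 + 99.2 + 80.4 = 377.7.
The longest hop is 198.1; the others sum to 179.6. Folding the others back against it leaves at least 198.1 − 179.6 = 18.5.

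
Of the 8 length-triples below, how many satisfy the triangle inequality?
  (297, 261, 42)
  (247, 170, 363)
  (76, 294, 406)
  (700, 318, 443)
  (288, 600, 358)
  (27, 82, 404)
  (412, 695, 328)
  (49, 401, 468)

(42,261,297): 42+261 > 297 → valid
(170,247,363): 170+247 > 363 → valid
(76,294,406): 76+294 ≤ 406 → not valid
(318,443,700): 318+443 > 700 → valid
(288,358,600): 288+358 > 600 → valid
(27,82,404): 27+82 ≤ 404 → not valid
(328,412,695): 328+412 > 695 → valid
(49,401,468): 49+401 ≤ 468 → not valid
5 of the 8 triples form a triangle.

5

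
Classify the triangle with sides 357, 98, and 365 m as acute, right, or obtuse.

Compare the square of the longest side to the sum of squares of the other two: 98² + 357² = 137053 > 133225 = 365².

acute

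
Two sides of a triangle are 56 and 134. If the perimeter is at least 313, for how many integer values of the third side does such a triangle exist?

67

Triangle inequality: 78 < x < 190. Perimeter ≥ 313 gives x ≥ 313 − 56 − 134 = 123.
So 123 ≤ x < 190; integers 123 through 189: 67 values.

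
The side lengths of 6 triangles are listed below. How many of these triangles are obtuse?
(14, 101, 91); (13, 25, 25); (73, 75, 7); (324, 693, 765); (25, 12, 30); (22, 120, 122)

(14,101,91): 14²+91² = 8477 < 10201 = 101² → obtuse
(13,25,25): 13²+25² = 794 > 625 = 25² → acute
(73,75,7): 7²+73² = 5378 < 5625 = 75² → obtuse
(324,693,765): 324²+693² = 585225 = 765² → right
(25,12,30): 12²+25² = 769 < 900 = 30² → obtuse
(22,120,122): 22²+120² = 14884 = 122² → right
3 of the 6 are obtuse.

3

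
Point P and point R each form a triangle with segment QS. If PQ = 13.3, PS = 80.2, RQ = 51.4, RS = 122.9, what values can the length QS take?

71.5 < QS < 93.5

From triangle PQS: |13.3 − 80.2| < QS < 13.3 + 80.2, i.e. 66.9 < QS < 93.5.
From triangle RQS: 71.5 < QS < 174.3.
Both must hold, so QS lies in the intersection.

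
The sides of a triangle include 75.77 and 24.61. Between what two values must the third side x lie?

By the triangle inequality, x must be less than 75.77 + 24.61 = 100.38 and greater than |75.77 − 24.61| = 51.16.

51.16 < x < 100.38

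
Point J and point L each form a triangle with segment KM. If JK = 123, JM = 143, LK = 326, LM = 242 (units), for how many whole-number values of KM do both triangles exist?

From triangle JKM: 20 < KM < 266.
From triangle LKM: 84 < KM < 568.
Intersection: 84 < KM < 266, so integers 85 through 265: 181 values.

181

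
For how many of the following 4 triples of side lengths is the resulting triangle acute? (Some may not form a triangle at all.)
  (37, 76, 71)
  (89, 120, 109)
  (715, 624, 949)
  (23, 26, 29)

3

(37,76,71): 37²+71² = 6410 > 5776 = 76² → acute
(89,120,109): 89²+109² = 19802 > 14400 = 120² → acute
(715,624,949): 624²+715² = 900601 = 949² → right
(23,26,29): 23²+26² = 1205 > 841 = 29² → acute
3 of the 4 are acute.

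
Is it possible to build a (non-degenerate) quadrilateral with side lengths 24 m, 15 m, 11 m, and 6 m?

A quadrilateral exists iff every side is shorter than the sum of the others — equivalently, the longest side is less than the sum of the rest.
Longest side 24 < 32 (sum of the remaining 3), so yes.

Yes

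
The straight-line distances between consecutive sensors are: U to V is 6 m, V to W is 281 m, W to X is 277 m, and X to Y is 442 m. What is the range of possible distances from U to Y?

0 ≤ UY ≤ 1006 m

The maximum is all hops collinear in one direction: 6 + 281 + 277 + 442 = 1006.
The longest hop is 442; the others sum to 564. Since 442 ≤ 564, the path can fold back on itself completely, so the minimum distance is 0.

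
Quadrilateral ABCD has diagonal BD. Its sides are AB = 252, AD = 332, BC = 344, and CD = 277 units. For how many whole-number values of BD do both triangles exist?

503

From triangle ABD: 80 < BD < 584.
From triangle CBD: 67 < BD < 621.
Intersection: 80 < BD < 584, so integers 81 through 583: 503 values.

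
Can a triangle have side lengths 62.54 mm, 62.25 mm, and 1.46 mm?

Yes

The longest side is 62.54, and the other two sum to 63.71.
Since 63.71 > 62.54, the triangle inequality holds.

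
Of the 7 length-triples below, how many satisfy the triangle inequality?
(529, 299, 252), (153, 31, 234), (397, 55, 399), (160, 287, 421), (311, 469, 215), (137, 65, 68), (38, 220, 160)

4

(252,299,529): 252+299 > 529 → valid
(31,153,234): 31+153 ≤ 234 → not valid
(55,397,399): 55+397 > 399 → valid
(160,287,421): 160+287 > 421 → valid
(215,311,469): 215+311 > 469 → valid
(65,68,137): 65+68 ≤ 137 → not valid
(38,160,220): 38+160 ≤ 220 → not valid
4 of the 7 triples form a triangle.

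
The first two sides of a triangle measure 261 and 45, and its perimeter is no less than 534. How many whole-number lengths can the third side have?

78

Triangle inequality: 216 < x < 306. Perimeter ≥ 534 gives x ≥ 534 − 261 − 45 = 228.
So 228 ≤ x < 306; integers 228 through 305: 78 values.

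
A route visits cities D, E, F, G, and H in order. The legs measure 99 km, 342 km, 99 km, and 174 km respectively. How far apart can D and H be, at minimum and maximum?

The maximum is all hops collinear in one direction: 99 + 342 + 99 + 174 = 714.
The longest hop is 342; the others sum to 372. Since 342 ≤ 372, the path can fold back on itself completely, so the minimum distance is 0.

0 ≤ DH ≤ 714 km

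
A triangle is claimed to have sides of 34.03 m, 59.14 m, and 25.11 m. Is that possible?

The two shorter sides sum to 59.14, exactly equal to the longest side 59.14.
That gives only a degenerate (flat) triangle — the inequality must be strict.

No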